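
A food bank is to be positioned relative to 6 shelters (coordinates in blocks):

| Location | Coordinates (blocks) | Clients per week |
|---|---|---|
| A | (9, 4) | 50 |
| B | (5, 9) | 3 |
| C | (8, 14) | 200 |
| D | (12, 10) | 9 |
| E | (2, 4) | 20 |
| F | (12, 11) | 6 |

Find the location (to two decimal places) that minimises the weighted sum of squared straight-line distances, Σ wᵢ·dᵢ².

(7.93, 11.33)

The minimiser of Σwᵢ‖p−pᵢ‖² is the weighted centroid p* = (Σwᵢpᵢ)/(Σwᵢ).
Σwᵢ = 288.
Σwᵢxᵢ = 50·9 + 3·5 + 200·8 + 9·12 + 20·2 + 6·12 = 2285.
Σwᵢyᵢ = 50·4 + 3·9 + 200·14 + 9·10 + 20·4 + 6·11 = 3263.
x* = 2285/288 = 7.93, y* = 3263/288 = 11.33.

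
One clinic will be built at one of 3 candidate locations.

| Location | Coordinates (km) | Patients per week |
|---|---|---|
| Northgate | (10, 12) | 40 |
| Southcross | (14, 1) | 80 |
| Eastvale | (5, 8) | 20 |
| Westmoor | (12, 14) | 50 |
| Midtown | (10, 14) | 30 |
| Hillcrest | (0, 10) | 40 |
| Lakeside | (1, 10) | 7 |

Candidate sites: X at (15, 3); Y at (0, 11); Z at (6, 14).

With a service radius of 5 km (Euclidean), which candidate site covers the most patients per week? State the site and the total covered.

X, covering 80

Coverage radius r = 5 km; a point is covered iff (Δx)²+(Δy)² ≤ 5² = 25.
  X (15, 3): covers {Southcross} → 80
  Y (0, 11): covers {Hillcrest, Lakeside} → 47
  Z (6, 14): covers {Northgate, Midtown} → 70
Maximum coverage at X: 80 patients per week.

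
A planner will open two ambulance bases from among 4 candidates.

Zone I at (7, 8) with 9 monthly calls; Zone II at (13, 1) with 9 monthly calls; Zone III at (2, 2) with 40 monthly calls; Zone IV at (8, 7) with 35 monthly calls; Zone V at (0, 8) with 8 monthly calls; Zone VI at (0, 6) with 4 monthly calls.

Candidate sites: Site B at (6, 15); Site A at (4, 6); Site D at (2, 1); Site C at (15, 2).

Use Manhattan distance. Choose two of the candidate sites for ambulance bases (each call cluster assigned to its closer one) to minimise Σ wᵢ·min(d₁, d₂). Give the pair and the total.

{Site A, Site D}, total 423

Evaluate every pair (each demand assigned to the nearer of the two):
  {Site A, Site D}: total = 423
  {Site A, Site C}: total = 551
  {Site B, Site A}: total = 650
  {Site B, Site D}: total = 661
  {Site D, Site C}: total = 695
  {Site B, Site C}: total = 1133
Best pair: {Site A, Site D} with total 423.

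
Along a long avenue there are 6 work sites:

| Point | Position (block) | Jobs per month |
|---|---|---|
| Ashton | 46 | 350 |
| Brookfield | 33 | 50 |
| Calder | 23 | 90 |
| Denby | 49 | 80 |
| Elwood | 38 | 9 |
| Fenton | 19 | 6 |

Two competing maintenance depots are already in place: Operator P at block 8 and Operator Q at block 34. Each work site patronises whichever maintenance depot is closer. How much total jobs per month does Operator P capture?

6

The indifferent point is the midpoint (8+34)/2 = 21; work sites left of it (closer to Operator P at 8) go to Operator P, those right go to Operator Q.
  Fenton at 19 (w=6) → Operator P
  Calder at 23 (w=90) → Operator Q
  Brookfield at 33 (w=50) → Operator Q
  Elwood at 38 (w=9) → Operator Q
  Ashton at 46 (w=350) → Operator Q
  Denby at 49 (w=80) → Operator Q
Operator P captures 6; Operator Q captures 579.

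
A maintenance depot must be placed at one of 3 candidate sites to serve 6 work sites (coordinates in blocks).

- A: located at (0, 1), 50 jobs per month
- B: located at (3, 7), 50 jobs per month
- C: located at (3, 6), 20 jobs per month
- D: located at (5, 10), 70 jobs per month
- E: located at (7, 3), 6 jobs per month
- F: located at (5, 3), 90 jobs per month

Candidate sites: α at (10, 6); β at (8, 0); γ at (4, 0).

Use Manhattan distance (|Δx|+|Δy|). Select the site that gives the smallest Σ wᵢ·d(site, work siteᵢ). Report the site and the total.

Total weighted distance at each candidate:
  α (10, 6): total = 2676
  β (8, 0): total = 2744
  γ (4, 0): total = 1956
Minimum is at γ with total 1956 blocks.

γ, total 1956 blocks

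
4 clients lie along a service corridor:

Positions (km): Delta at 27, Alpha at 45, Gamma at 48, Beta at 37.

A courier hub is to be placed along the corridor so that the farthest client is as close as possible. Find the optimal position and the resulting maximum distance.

location 37.5, max distance 10.5

The 1-center on a line is the midpoint of the two extreme points: leftmost at 27, rightmost at 48.
Optimal location = (27 + 48)/2 = 37.5; maximum distance = (48 − 27)/2 = 10.5.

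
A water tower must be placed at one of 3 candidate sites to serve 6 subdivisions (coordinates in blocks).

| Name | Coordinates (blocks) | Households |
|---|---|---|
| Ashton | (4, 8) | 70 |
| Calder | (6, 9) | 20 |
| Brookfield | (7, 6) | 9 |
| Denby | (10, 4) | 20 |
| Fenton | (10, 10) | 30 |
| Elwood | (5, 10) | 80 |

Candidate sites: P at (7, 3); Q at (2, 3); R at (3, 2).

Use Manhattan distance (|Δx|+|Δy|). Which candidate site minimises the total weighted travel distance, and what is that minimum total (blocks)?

P, total 1827 blocks

Total weighted distance at each candidate:
  P (7, 3): total = 1827
  Q (2, 3): total = 2192
  R (3, 2): total = 2192
Minimum is at P with total 1827 blocks.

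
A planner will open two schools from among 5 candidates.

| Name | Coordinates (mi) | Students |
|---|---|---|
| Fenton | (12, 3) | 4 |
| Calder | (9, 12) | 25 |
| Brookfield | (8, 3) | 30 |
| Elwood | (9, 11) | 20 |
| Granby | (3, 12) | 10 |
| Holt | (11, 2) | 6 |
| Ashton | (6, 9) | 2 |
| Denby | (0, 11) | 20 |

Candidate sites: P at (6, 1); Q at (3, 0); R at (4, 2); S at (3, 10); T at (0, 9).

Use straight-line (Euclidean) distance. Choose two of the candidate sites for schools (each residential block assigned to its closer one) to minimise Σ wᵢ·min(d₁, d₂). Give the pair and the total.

Evaluate every pair (each demand assigned to the nearer of the two):
  {P, S}: total = 510.1
  {R, S}: total = 567.3
  {Q, S}: total = 631.7
  {P, T}: total = 656.7
  {R, T}: total = 713.9
  {S, T}: total = 717.7
  {Q, T}: total = 778.3
  {P, R}: total = 938.2
  {P, Q}: total = 992.6
  {Q, R}: total = 995.4
Best pair: {P, S} with total 510.1.

{P, S}, total 510.1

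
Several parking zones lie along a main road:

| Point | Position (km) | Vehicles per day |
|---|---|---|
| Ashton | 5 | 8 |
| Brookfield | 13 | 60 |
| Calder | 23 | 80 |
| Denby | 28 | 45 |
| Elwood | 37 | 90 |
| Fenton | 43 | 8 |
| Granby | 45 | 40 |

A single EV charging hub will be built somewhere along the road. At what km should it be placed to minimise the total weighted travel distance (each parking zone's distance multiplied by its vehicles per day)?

For a sum of weighted absolute distances on a line, the optimum is the weighted median (not the mean). Total weight W = 331; half-weight = 165.5.
Sort by position and accumulate weight:
  km 5 (Ashton, w=8) → cum 8
  km 13 (Brookfield, w=60) → cum 68
  km 23 (Calder, w=80) → cum 148
  km 28 (Denby, w=45) → cum 193  ≥ 165.5 → median here
  km 37 (Elwood, w=90) → cum 283
  km 43 (Fenton, w=8) → cum 291
  km 45 (Granby, w=40) → cum 331
Optimal location: km 28.

x = 28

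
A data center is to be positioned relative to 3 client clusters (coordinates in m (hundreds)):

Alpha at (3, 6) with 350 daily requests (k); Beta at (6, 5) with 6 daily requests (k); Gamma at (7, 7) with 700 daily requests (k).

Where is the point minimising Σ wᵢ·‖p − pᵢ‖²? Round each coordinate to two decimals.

(5.67, 6.66)

The minimiser of Σwᵢ‖p−pᵢ‖² is the weighted centroid p* = (Σwᵢpᵢ)/(Σwᵢ).
Σwᵢ = 1056.
Σwᵢxᵢ = 350·3 + 6·6 + 700·7 = 5986.
Σwᵢyᵢ = 350·6 + 6·5 + 700·7 = 7030.
x* = 5986/1056 = 5.67, y* = 7030/1056 = 6.66.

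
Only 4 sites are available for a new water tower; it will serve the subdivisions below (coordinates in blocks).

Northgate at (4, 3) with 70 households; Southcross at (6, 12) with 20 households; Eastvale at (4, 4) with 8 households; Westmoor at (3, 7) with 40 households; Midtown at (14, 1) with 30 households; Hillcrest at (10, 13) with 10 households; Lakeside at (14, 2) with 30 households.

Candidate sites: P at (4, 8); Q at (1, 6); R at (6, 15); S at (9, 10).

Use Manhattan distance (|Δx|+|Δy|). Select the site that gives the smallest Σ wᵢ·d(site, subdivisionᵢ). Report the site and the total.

Total weighted distance at each candidate:
  P (4, 8): total = 1682
  Q (1, 6): total = 2010
  R (6, 15): total = 2934
  S (9, 10): total = 2238
Minimum is at P with total 1682 blocks.

P, total 1682 blocks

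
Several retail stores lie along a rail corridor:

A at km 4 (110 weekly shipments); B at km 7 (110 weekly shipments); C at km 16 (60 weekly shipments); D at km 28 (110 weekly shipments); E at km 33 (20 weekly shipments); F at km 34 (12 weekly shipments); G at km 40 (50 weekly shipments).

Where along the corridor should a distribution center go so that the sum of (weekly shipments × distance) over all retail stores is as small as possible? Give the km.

For a sum of weighted absolute distances on a line, the optimum is the weighted median (not the mean). Total weight W = 472; half-weight = 236.
Sort by position and accumulate weight:
  km 4 (A, w=110) → cum 110
  km 7 (B, w=110) → cum 220
  km 16 (C, w=60) → cum 280  ≥ 236 → median here
  km 28 (D, w=110) → cum 390
  km 33 (E, w=20) → cum 410
  km 34 (F, w=12) → cum 422
  km 40 (G, w=50) → cum 472
Optimal location: km 16.

x = 16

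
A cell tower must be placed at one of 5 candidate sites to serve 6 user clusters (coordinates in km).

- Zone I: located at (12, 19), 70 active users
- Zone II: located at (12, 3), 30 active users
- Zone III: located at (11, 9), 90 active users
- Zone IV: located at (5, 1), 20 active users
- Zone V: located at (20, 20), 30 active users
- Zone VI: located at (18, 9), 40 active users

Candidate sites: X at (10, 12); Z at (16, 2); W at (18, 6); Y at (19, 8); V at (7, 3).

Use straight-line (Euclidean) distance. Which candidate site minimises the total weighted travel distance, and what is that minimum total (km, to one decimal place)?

X, total 2038.4 km

Total weighted distance at each candidate:
  X (10, 12): total = 2038.4
  Z (16, 2): total = 3185.7
  W (18, 6): total = 2711.7
  Y (19, 8): total = 2627.2
  V (7, 3): total = 3172.2
Minimum is at X with total 2038.4 km.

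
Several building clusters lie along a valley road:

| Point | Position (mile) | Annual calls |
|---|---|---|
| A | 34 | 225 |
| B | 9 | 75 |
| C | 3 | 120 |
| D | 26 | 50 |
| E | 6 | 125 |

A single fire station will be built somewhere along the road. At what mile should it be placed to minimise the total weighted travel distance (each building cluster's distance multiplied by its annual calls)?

For a sum of weighted absolute distances on a line, the optimum is the weighted median (not the mean). Total weight W = 595; half-weight = 297.5.
Sort by position and accumulate weight:
  mile 3 (C, w=120) → cum 120
  mile 6 (E, w=125) → cum 245
  mile 9 (B, w=75) → cum 320  ≥ 297.5 → median here
  mile 26 (D, w=50) → cum 370
  mile 34 (A, w=225) → cum 595
Optimal location: mile 9.

x = 9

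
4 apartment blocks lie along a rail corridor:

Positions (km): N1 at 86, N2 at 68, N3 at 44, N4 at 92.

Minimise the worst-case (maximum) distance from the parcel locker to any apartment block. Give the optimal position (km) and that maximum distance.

location 68, max distance 24

The 1-center on a line is the midpoint of the two extreme points: leftmost at 44, rightmost at 92.
Optimal location = (44 + 92)/2 = 68; maximum distance = (92 − 44)/2 = 24.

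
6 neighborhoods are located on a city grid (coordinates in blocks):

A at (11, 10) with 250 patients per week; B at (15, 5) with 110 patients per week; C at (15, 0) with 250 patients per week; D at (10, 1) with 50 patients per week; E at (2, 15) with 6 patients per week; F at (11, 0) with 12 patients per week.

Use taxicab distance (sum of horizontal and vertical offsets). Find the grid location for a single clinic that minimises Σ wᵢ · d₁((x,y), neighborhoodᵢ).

Manhattan distance separates: Σwᵢ(|x−xᵢ|+|y−yᵢ|) = Σwᵢ|x−xᵢ| + Σwᵢ|y−yᵢ|, so x and y are optimised independently as 1-D weighted medians.
Total weight W = 678; half = 339.
x-coordinate, sorted with cumulative weight:
  x=2 (E, w=6) cum 6
  x=10 (D, w=50) cum 56
  x=11 (A, w=250) cum 306
  x=11 (F, w=12) cum 318
  x=15 (B, w=110) cum 428  ← median
  x=15 (C, w=250) cum 678
⇒ x* = 15
y-coordinate, sorted with cumulative weight:
  y=0 (C, w=250) cum 250
  y=0 (F, w=12) cum 262
  y=1 (D, w=50) cum 312
  y=5 (B, w=110) cum 422  ← median
  y=10 (A, w=250) cum 672
  y=15 (E, w=6) cum 678
⇒ y* = 5

(15, 5)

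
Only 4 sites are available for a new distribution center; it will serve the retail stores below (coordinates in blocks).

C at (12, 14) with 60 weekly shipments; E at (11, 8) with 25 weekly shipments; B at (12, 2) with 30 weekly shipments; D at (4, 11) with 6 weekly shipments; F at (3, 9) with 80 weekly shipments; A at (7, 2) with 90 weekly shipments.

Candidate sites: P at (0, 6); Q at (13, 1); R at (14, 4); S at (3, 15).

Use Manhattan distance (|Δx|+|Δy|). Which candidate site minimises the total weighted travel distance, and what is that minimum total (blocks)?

R, total 3207 blocks

Total weighted distance at each candidate:
  P (0, 6): total = 3529
  Q (13, 1): total = 3309
  R (14, 4): total = 3207
  S (3, 15): total = 3675
Minimum is at R with total 3207 blocks.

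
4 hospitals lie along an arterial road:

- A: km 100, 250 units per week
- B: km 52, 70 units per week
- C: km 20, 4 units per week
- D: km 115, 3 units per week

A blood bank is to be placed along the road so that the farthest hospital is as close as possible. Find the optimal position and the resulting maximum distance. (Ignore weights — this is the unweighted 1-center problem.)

location 67.5, max distance 47.5

The 1-center on a line is the midpoint of the two extreme points: leftmost at 20, rightmost at 115.
Optimal location = (20 + 115)/2 = 67.5; maximum distance = (115 − 20)/2 = 47.5.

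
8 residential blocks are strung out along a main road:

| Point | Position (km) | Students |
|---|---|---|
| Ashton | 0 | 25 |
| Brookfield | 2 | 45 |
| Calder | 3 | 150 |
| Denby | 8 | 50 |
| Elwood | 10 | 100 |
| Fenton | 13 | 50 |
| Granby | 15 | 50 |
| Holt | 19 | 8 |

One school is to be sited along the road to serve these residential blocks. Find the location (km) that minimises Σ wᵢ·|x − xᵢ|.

x = 8

For a sum of weighted absolute distances on a line, the optimum is the weighted median (not the mean). Total weight W = 478; half-weight = 239.
Sort by position and accumulate weight:
  km 0 (Ashton, w=25) → cum 25
  km 2 (Brookfield, w=45) → cum 70
  km 3 (Calder, w=150) → cum 220
  km 8 (Denby, w=50) → cum 270  ≥ 239 → median here
  km 10 (Elwood, w=100) → cum 370
  km 13 (Fenton, w=50) → cum 420
  km 15 (Granby, w=50) → cum 470
  km 19 (Holt, w=8) → cum 478
Optimal location: km 8.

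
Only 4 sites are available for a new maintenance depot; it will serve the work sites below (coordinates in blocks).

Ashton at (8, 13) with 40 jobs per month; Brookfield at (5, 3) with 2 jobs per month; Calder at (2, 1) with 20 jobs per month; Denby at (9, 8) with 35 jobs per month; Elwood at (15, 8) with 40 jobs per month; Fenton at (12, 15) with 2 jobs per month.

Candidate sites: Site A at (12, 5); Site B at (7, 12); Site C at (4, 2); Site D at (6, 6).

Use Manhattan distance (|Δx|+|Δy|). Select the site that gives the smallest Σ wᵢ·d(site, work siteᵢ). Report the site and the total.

Site B, total 1128 blocks

Total weighted distance at each candidate:
  Site A (12, 5): total = 1248
  Site B (7, 12): total = 1128
  Site C (4, 2): total = 1771
  Site D (6, 6): total = 1193
Minimum is at Site B with total 1128 blocks.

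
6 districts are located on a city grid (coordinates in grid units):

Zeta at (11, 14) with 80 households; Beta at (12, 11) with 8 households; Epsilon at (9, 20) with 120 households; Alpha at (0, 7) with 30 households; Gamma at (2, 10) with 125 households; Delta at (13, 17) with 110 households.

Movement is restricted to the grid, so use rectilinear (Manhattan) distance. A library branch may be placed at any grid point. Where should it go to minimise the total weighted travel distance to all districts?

(9, 14)

Manhattan distance separates: Σwᵢ(|x−xᵢ|+|y−yᵢ|) = Σwᵢ|x−xᵢ| + Σwᵢ|y−yᵢ|, so x and y are optimised independently as 1-D weighted medians.
Total weight W = 473; half = 236.5.
x-coordinate, sorted with cumulative weight:
  x=0 (Alpha, w=30) cum 30
  x=2 (Gamma, w=125) cum 155
  x=9 (Epsilon, w=120) cum 275  ← median
  x=11 (Zeta, w=80) cum 355
  x=12 (Beta, w=8) cum 363
  x=13 (Delta, w=110) cum 473
⇒ x* = 9
y-coordinate, sorted with cumulative weight:
  y=7 (Alpha, w=30) cum 30
  y=10 (Gamma, w=125) cum 155
  y=11 (Beta, w=8) cum 163
  y=14 (Zeta, w=80) cum 243  ← median
  y=17 (Delta, w=110) cum 353
  y=20 (Epsilon, w=120) cum 473
⇒ y* = 14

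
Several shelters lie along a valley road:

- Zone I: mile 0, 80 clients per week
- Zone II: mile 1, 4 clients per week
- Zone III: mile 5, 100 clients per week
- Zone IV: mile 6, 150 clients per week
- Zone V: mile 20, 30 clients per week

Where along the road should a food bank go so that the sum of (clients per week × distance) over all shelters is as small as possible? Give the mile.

For a sum of weighted absolute distances on a line, the optimum is the weighted median (not the mean). Total weight W = 364; half-weight = 182.
Sort by position and accumulate weight:
  mile 0 (Zone I, w=80) → cum 80
  mile 1 (Zone II, w=4) → cum 84
  mile 5 (Zone III, w=100) → cum 184  ≥ 182 → median here
  mile 6 (Zone IV, w=150) → cum 334
  mile 20 (Zone V, w=30) → cum 364
Optimal location: mile 5.

x = 5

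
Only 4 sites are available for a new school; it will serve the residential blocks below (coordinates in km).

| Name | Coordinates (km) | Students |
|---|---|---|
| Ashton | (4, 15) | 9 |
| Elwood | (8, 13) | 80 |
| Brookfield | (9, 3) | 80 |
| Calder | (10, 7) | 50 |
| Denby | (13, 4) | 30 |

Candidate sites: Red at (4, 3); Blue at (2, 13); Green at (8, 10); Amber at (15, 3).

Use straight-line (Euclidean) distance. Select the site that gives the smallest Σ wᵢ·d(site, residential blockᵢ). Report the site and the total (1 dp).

Total weighted distance at each candidate:
  Red (4, 3): total = 2001.8
  Blue (2, 13): total = 2408.4
  Green (8, 10): total = 1277.9
  Amber (15, 3): total = 1990.3
Minimum is at Green with total 1277.9 km.

Green, total 1277.9 km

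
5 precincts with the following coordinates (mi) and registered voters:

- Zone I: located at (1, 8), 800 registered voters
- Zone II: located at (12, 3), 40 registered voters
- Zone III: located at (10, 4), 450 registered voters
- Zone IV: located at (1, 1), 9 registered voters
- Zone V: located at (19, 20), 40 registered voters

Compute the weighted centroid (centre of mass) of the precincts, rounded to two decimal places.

(4.89, 6.82)

The minimiser of Σwᵢ‖p−pᵢ‖² is the weighted centroid p* = (Σwᵢpᵢ)/(Σwᵢ).
Σwᵢ = 1339.
Σwᵢxᵢ = 800·1 + 40·12 + 450·10 + 9·1 + 40·19 = 6549.
Σwᵢyᵢ = 800·8 + 40·3 + 450·4 + 9·1 + 40·20 = 9129.
x* = 6549/1339 = 4.89, y* = 9129/1339 = 6.82.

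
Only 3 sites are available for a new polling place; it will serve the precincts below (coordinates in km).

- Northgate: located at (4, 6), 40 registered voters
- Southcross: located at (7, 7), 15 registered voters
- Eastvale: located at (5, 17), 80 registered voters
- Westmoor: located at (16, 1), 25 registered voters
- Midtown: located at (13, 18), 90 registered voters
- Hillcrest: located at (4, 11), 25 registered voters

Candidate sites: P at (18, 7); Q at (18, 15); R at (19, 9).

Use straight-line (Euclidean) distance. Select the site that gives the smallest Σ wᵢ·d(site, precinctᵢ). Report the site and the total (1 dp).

Q, total 3164.3 km

Total weighted distance at each candidate:
  P (18, 7): total = 3648.1
  Q (18, 15): total = 3164.3
  R (19, 9): total = 3649.7
Minimum is at Q with total 3164.3 km.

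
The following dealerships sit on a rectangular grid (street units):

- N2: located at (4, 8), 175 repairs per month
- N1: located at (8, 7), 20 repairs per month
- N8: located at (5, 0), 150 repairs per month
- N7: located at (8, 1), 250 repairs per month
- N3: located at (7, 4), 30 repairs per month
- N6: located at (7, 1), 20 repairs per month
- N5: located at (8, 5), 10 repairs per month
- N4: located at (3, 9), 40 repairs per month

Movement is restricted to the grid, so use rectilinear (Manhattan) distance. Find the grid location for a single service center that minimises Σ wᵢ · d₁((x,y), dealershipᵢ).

(5, 1)

Manhattan distance separates: Σwᵢ(|x−xᵢ|+|y−yᵢ|) = Σwᵢ|x−xᵢ| + Σwᵢ|y−yᵢ|, so x and y are optimised independently as 1-D weighted medians.
Total weight W = 695; half = 347.5.
x-coordinate, sorted with cumulative weight:
  x=3 (N4, w=40) cum 40
  x=4 (N2, w=175) cum 215
  x=5 (N8, w=150) cum 365  ← median
  x=7 (N3, w=30) cum 395
  x=7 (N6, w=20) cum 415
  x=8 (N1, w=20) cum 435
  x=8 (N7, w=250) cum 685
  x=8 (N5, w=10) cum 695
⇒ x* = 5
y-coordinate, sorted with cumulative weight:
  y=0 (N8, w=150) cum 150
  y=1 (N7, w=250) cum 400  ← median
  y=1 (N6, w=20) cum 420
  y=4 (N3, w=30) cum 450
  y=5 (N5, w=10) cum 460
  y=7 (N1, w=20) cum 480
  y=8 (N2, w=175) cum 655
  y=9 (N4, w=40) cum 695
⇒ y* = 1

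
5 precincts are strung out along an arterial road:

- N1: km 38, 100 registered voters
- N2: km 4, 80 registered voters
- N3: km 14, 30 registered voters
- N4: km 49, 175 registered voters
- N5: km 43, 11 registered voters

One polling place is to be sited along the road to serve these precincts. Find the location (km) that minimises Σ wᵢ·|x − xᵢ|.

For a sum of weighted absolute distances on a line, the optimum is the weighted median (not the mean). Total weight W = 396; half-weight = 198.
Sort by position and accumulate weight:
  km 4 (N2, w=80) → cum 80
  km 14 (N3, w=30) → cum 110
  km 38 (N1, w=100) → cum 210  ≥ 198 → median here
  km 43 (N5, w=11) → cum 221
  km 49 (N4, w=175) → cum 396
Optimal location: km 38.

x = 38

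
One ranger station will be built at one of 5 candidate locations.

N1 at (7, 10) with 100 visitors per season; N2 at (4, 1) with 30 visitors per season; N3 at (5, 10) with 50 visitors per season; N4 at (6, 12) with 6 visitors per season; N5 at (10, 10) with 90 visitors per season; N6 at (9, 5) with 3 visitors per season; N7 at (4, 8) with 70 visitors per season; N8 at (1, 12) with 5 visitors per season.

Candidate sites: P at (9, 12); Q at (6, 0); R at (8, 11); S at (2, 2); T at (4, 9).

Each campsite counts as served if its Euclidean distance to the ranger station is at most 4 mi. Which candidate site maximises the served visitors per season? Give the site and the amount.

R, covering 246

Coverage radius r = 4 mi; a point is covered iff (Δx)²+(Δy)² ≤ 4² = 16.
  P (9, 12): covers {N1, N4, N5} → 196
  Q (6, 0): covers {N2} → 30
  R (8, 11): covers {N1, N3, N4, N5} → 246
  S (2, 2): covers {N2} → 30
  T (4, 9): covers {N1, N3, N4, N7} → 226
Maximum coverage at R: 246 visitors per season.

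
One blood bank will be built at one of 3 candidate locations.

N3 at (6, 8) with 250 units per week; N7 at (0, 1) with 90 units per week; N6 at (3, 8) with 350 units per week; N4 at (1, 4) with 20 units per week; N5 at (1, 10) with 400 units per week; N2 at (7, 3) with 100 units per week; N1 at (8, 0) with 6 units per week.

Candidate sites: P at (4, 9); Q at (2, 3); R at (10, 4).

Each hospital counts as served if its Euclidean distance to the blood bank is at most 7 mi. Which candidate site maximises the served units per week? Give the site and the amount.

Coverage radius r = 7 mi; a point is covered iff (Δx)²+(Δy)² ≤ 7² = 49.
  P (4, 9): covers {N3, N6, N4, N5, N2} → 1120
  Q (2, 3): covers {N3, N7, N6, N4, N2, N1} → 816
  R (10, 4): covers {N3, N2, N1} → 356
Maximum coverage at P: 1120 units per week.

P, covering 1120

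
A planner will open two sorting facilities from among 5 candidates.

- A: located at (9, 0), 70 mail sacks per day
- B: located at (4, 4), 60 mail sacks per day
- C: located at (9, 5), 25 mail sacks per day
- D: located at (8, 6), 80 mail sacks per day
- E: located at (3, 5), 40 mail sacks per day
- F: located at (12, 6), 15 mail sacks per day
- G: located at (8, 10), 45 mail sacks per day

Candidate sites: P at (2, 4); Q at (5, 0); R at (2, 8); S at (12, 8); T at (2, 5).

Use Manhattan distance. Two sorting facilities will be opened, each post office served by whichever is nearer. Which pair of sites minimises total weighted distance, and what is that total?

Evaluate every pair (each demand assigned to the nearer of the two):
  {Q, S}: total = 1790
  {Q, T}: total = 1895
  {P, S}: total = 1900
  {S, T}: total = 1920
  {P, Q}: total = 2040
  {Q, R}: total = 2145
  {R, S}: total = 2220
  {R, T}: total = 2320
  {P, T}: total = 2325
  {P, R}: total = 2350
Best pair: {Q, S} with total 1790.

{Q, S}, total 1790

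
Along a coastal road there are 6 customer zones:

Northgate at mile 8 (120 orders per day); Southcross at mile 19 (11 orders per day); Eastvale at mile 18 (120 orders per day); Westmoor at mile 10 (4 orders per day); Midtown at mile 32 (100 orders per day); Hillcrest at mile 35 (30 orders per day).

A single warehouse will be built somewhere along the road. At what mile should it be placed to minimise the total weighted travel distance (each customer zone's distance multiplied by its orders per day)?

x = 18

For a sum of weighted absolute distances on a line, the optimum is the weighted median (not the mean). Total weight W = 385; half-weight = 192.5.
Sort by position and accumulate weight:
  mile 8 (Northgate, w=120) → cum 120
  mile 10 (Westmoor, w=4) → cum 124
  mile 18 (Eastvale, w=120) → cum 244  ≥ 192.5 → median here
  mile 19 (Southcross, w=11) → cum 255
  mile 32 (Midtown, w=100) → cum 355
  mile 35 (Hillcrest, w=30) → cum 385
Optimal location: mile 18.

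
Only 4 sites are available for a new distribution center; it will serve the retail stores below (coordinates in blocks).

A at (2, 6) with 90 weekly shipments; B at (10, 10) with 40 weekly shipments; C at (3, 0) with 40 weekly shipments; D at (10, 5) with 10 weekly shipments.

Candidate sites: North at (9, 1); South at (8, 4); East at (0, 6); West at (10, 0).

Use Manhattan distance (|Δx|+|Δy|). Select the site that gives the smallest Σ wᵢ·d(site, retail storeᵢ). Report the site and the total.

East, total 1210 blocks

Total weighted distance at each candidate:
  North (9, 1): total = 1810
  South (8, 4): total = 1430
  East (0, 6): total = 1210
  West (10, 0): total = 1990
Minimum is at East with total 1210 blocks.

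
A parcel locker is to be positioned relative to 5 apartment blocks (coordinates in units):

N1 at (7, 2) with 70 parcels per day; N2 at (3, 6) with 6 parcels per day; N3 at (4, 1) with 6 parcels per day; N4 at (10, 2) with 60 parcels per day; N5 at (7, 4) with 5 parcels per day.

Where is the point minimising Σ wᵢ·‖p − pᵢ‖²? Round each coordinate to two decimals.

(7.94, 2.19)

The minimiser of Σwᵢ‖p−pᵢ‖² is the weighted centroid p* = (Σwᵢpᵢ)/(Σwᵢ).
Σwᵢ = 147.
Σwᵢxᵢ = 70·7 + 6·3 + 6·4 + 60·10 + 5·7 = 1167.
Σwᵢyᵢ = 70·2 + 6·6 + 6·1 + 60·2 + 5·4 = 322.
x* = 1167/147 = 7.94, y* = 322/147 = 2.19.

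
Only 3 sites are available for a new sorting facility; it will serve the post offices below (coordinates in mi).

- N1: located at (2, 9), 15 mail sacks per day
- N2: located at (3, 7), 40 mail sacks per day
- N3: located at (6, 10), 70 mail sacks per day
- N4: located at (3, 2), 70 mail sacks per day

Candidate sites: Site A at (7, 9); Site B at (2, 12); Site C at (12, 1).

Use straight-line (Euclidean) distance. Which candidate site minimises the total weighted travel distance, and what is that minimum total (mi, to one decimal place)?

Total weighted distance at each candidate:
  Site A (7, 9): total = 917.2
  Site B (2, 12): total = 1265.5
  Site C (12, 1): total = 2015.8
Minimum is at Site A with total 917.2 mi.

Site A, total 917.2 mi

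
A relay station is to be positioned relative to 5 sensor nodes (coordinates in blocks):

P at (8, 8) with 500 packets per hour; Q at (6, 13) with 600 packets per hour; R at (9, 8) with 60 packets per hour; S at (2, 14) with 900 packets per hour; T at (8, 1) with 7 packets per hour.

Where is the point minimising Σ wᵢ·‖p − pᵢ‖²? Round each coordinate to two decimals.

(4.84, 12.04)

The minimiser of Σwᵢ‖p−pᵢ‖² is the weighted centroid p* = (Σwᵢpᵢ)/(Σwᵢ).
Σwᵢ = 2067.
Σwᵢxᵢ = 500·8 + 600·6 + 60·9 + 900·2 + 7·8 = 9996.
Σwᵢyᵢ = 500·8 + 600·13 + 60·8 + 900·14 + 7·1 = 24887.
x* = 9996/2067 = 4.84, y* = 24887/2067 = 12.04.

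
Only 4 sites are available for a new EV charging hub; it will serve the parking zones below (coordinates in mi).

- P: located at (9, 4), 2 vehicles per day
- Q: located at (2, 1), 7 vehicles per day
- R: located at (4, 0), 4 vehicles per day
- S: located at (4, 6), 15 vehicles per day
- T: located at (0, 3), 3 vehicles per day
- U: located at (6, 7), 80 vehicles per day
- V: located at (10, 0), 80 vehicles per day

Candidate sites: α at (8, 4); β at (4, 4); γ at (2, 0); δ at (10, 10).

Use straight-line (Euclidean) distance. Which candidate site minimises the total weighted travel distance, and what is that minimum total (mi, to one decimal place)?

α, total 809.1 mi

Total weighted distance at each candidate:
  α (8, 4): total = 809.1
  β (4, 4): total = 958.9
  γ (2, 0): total = 1421.8
  δ (10, 10): total = 1487.9
Minimum is at α with total 809.1 mi.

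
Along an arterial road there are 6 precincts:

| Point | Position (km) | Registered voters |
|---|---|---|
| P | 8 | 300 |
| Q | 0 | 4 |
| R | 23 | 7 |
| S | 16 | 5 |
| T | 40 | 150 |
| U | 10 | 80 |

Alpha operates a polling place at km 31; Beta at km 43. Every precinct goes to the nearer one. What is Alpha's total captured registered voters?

396

The indifferent point is the midpoint (31+43)/2 = 37; precincts left of it (closer to Alpha at 31) go to Alpha, those right go to Beta.
  Q at 0 (w=4) → Alpha
  P at 8 (w=300) → Alpha
  U at 10 (w=80) → Alpha
  S at 16 (w=5) → Alpha
  R at 23 (w=7) → Alpha
  T at 40 (w=150) → Beta
Alpha captures 396; Beta captures 150.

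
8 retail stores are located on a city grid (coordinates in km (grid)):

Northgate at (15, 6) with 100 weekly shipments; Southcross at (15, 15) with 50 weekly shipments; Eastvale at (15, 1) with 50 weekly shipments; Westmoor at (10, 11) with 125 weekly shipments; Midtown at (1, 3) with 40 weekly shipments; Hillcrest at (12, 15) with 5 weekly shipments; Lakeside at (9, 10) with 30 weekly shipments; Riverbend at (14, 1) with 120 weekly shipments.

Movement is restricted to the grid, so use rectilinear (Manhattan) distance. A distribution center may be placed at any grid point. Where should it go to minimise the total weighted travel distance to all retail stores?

Manhattan distance separates: Σwᵢ(|x−xᵢ|+|y−yᵢ|) = Σwᵢ|x−xᵢ| + Σwᵢ|y−yᵢ|, so x and y are optimised independently as 1-D weighted medians.
Total weight W = 520; half = 260.
x-coordinate, sorted with cumulative weight:
  x=1 (Midtown, w=40) cum 40
  x=9 (Lakeside, w=30) cum 70
  x=10 (Westmoor, w=125) cum 195
  x=12 (Hillcrest, w=5) cum 200
  x=14 (Riverbend, w=120) cum 320  ← median
  x=15 (Northgate, w=100) cum 420
  x=15 (Southcross, w=50) cum 470
  x=15 (Eastvale, w=50) cum 520
⇒ x* = 14
y-coordinate, sorted with cumulative weight:
  y=1 (Eastvale, w=50) cum 50
  y=1 (Riverbend, w=120) cum 170
  y=3 (Midtown, w=40) cum 210
  y=6 (Northgate, w=100) cum 310  ← median
  y=10 (Lakeside, w=30) cum 340
  y=11 (Westmoor, w=125) cum 465
  y=15 (Southcross, w=50) cum 515
  y=15 (Hillcrest, w=5) cum 520
⇒ y* = 6

(14, 6)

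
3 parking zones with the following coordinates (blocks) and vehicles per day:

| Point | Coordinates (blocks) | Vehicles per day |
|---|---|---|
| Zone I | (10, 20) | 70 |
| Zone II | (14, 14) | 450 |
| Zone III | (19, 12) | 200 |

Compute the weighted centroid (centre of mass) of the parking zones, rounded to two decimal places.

The minimiser of Σwᵢ‖p−pᵢ‖² is the weighted centroid p* = (Σwᵢpᵢ)/(Σwᵢ).
Σwᵢ = 720.
Σwᵢxᵢ = 70·10 + 450·14 + 200·19 = 10800.
Σwᵢyᵢ = 70·20 + 450·14 + 200·12 = 10100.
x* = 10800/720 = 15.00, y* = 10100/720 = 14.03.

(15.00, 14.03)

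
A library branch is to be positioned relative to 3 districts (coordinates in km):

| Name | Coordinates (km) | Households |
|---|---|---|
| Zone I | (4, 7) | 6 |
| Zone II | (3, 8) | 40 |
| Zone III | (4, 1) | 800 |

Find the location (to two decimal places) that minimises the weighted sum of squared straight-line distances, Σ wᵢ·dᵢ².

(3.95, 1.37)

The minimiser of Σwᵢ‖p−pᵢ‖² is the weighted centroid p* = (Σwᵢpᵢ)/(Σwᵢ).
Σwᵢ = 846.
Σwᵢxᵢ = 6·4 + 40·3 + 800·4 = 3344.
Σwᵢyᵢ = 6·7 + 40·8 + 800·1 = 1162.
x* = 3344/846 = 3.95, y* = 1162/846 = 1.37.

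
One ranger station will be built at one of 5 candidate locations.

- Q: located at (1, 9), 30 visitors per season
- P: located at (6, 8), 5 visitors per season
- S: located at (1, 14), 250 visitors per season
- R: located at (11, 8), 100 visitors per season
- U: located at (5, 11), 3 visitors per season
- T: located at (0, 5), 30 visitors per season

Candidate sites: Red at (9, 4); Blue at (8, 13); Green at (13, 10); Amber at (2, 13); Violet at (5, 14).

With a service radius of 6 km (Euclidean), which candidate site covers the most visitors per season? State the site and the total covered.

Coverage radius r = 6 km; a point is covered iff (Δx)²+(Δy)² ≤ 6² = 36.
  Red (9, 4): covers {P, R} → 105
  Blue (8, 13): covers {P, R, U} → 108
  Green (13, 10): covers {R} → 100
  Amber (2, 13): covers {Q, S, U} → 283
  Violet (5, 14): covers {S, U} → 253
Maximum coverage at Amber: 283 visitors per season.

Amber, covering 283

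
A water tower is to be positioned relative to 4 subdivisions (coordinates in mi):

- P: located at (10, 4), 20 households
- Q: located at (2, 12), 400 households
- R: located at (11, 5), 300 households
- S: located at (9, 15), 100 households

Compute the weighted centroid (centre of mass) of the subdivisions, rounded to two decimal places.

(6.34, 9.61)

The minimiser of Σwᵢ‖p−pᵢ‖² is the weighted centroid p* = (Σwᵢpᵢ)/(Σwᵢ).
Σwᵢ = 820.
Σwᵢxᵢ = 20·10 + 400·2 + 300·11 + 100·9 = 5200.
Σwᵢyᵢ = 20·4 + 400·12 + 300·5 + 100·15 = 7880.
x* = 5200/820 = 6.34, y* = 7880/820 = 9.61.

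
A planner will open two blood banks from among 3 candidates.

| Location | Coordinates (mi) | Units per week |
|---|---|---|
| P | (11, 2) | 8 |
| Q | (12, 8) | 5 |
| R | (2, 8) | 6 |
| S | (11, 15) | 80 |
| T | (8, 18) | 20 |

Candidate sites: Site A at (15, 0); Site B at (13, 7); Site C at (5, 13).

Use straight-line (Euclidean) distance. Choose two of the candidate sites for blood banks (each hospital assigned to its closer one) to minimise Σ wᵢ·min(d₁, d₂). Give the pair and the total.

{Site B, Site C}, total 707.7

Evaluate every pair (each demand assigned to the nearer of the two):
  {Site B, Site C}: total = 707.7
  {Site A, Site C}: total = 736.1
  {Site A, Site B}: total = 1010.5
Best pair: {Site B, Site C} with total 707.7.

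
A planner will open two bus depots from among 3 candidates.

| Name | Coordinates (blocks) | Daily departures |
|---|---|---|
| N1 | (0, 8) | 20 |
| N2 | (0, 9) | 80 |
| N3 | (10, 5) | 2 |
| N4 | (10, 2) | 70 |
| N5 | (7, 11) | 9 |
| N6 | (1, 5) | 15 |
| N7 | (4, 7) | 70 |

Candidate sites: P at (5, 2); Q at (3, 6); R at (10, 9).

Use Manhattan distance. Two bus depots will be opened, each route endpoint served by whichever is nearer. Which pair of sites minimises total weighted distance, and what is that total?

{P, Q}, total 1212

Evaluate every pair (each demand assigned to the nearer of the two):
  {P, Q}: total = 1212
  {Q, R}: total = 1308
  {P, R}: total = 1948
Best pair: {P, Q} with total 1212.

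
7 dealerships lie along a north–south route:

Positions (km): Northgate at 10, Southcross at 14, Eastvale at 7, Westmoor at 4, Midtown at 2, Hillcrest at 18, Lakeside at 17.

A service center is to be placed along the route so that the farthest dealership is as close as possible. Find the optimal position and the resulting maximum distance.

location 10, max distance 8

The 1-center on a line is the midpoint of the two extreme points: leftmost at 2, rightmost at 18.
Optimal location = (2 + 18)/2 = 10; maximum distance = (18 − 2)/2 = 8.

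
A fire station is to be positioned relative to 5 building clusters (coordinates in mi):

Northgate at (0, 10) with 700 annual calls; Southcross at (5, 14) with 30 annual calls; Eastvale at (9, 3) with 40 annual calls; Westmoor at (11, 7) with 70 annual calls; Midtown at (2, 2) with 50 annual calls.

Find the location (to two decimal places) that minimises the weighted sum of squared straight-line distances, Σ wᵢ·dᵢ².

The minimiser of Σwᵢ‖p−pᵢ‖² is the weighted centroid p* = (Σwᵢpᵢ)/(Σwᵢ).
Σwᵢ = 890.
Σwᵢxᵢ = 700·0 + 30·5 + 40·9 + 70·11 + 50·2 = 1380.
Σwᵢyᵢ = 700·10 + 30·14 + 40·3 + 70·7 + 50·2 = 8130.
x* = 1380/890 = 1.55, y* = 8130/890 = 9.13.

(1.55, 9.13)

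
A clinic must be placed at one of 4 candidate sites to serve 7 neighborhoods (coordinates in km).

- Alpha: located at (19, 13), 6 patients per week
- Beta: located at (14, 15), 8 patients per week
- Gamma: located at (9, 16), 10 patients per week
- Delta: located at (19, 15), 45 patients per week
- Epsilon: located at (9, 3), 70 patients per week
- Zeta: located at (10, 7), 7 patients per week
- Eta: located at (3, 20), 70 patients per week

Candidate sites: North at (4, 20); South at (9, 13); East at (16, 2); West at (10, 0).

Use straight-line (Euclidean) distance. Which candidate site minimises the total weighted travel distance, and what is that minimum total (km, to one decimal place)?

Total weighted distance at each candidate:
  North (4, 20): total = 2374.9
  South (9, 13): total = 1979.9
  East (16, 2): total = 3034.4
  West (10, 0): total = 2920.2
Minimum is at South with total 1979.9 km.

South, total 1979.9 km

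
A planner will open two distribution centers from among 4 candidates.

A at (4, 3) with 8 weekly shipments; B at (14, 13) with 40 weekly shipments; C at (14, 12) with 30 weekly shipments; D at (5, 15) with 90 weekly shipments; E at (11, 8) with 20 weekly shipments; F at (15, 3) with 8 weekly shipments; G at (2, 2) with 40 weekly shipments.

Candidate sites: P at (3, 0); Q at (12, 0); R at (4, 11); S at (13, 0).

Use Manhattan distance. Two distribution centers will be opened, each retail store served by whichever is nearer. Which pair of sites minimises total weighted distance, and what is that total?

{P, R}, total 1732

Evaluate every pair (each demand assigned to the nearer of the two):
  {P, R}: total = 1732
  {Q, R}: total = 1992
  {R, S}: total = 2004
  {P, S}: total = 2872
  {P, Q}: total = 2930
  {Q, S}: total = 3718
Best pair: {P, R} with total 1732.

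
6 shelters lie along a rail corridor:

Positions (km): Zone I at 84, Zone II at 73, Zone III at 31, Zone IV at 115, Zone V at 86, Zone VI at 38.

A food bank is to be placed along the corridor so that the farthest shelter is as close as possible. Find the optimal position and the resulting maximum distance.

location 73, max distance 42

The 1-center on a line is the midpoint of the two extreme points: leftmost at 31, rightmost at 115.
Optimal location = (31 + 115)/2 = 73; maximum distance = (115 − 31)/2 = 42.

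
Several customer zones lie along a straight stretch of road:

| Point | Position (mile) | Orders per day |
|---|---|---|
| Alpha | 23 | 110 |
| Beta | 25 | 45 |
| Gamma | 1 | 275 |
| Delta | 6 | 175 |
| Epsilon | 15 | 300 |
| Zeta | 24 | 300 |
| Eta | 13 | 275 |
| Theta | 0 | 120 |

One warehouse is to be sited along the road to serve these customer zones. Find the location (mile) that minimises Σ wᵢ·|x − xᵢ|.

x = 13

For a sum of weighted absolute distances on a line, the optimum is the weighted median (not the mean). Total weight W = 1600; half-weight = 800.
Sort by position and accumulate weight:
  mile 0 (Theta, w=120) → cum 120
  mile 1 (Gamma, w=275) → cum 395
  mile 6 (Delta, w=175) → cum 570
  mile 13 (Eta, w=275) → cum 845  ≥ 800 → median here
  mile 15 (Epsilon, w=300) → cum 1145
  mile 23 (Alpha, w=110) → cum 1255
  mile 24 (Zeta, w=300) → cum 1555
  mile 25 (Beta, w=45) → cum 1600
Optimal location: mile 13.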